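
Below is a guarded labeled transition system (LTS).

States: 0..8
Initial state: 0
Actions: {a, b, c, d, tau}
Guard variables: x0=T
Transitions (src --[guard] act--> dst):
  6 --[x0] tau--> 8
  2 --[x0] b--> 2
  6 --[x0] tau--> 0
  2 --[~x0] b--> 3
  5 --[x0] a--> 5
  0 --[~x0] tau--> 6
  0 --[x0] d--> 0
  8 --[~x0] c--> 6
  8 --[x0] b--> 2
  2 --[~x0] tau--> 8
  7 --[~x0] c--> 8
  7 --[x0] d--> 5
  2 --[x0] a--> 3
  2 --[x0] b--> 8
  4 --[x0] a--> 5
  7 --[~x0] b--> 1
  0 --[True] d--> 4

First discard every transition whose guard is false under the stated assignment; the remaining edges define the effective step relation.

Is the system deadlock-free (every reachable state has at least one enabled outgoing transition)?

Reach set: {0,4,5}
  0: d→0  d→4  [deg 2]
  4: a→5  [deg 1]
  5: a→5  [deg 1]

Answer: DEADLOCK-FREE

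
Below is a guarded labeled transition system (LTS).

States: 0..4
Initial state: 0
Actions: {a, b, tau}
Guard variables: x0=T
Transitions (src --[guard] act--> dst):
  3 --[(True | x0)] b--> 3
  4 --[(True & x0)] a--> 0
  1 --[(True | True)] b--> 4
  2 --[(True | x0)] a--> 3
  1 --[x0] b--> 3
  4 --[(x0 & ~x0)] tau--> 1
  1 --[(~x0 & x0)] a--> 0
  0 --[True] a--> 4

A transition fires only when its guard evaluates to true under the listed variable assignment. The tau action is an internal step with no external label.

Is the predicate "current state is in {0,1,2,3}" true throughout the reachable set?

Answer: INVARIANT VIOLATED at state 4

Trace:
Safe = {0,1,2,3}
Reach set: {0,4}
  0: ✓
  4: ✗ unsafe
counterexample path to 4: a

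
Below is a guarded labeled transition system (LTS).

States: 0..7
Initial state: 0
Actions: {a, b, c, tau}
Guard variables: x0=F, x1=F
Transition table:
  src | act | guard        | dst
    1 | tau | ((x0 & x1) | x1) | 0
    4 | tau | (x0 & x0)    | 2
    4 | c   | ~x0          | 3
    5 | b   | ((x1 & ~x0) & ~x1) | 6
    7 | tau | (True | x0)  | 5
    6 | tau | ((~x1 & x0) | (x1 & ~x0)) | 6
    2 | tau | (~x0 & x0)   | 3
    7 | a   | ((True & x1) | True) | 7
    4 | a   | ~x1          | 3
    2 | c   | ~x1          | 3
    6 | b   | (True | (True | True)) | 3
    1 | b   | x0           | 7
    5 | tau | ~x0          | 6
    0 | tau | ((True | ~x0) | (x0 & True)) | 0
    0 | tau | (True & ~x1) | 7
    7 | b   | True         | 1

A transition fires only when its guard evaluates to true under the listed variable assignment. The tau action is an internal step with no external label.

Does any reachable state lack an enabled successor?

Reachable = {0,1,3,5,6,7}
  0: tau→0  tau→7  [2 out]
  1: ∅  [deadlock]
  3: ∅  [deadlock]
  5: tau→6  [1 out]
  6: b→3  [1 out]
  7: a→7  b→1  tau→5  [3 out]
Path to 1: tau·b

Answer: DEADLOCK at state 1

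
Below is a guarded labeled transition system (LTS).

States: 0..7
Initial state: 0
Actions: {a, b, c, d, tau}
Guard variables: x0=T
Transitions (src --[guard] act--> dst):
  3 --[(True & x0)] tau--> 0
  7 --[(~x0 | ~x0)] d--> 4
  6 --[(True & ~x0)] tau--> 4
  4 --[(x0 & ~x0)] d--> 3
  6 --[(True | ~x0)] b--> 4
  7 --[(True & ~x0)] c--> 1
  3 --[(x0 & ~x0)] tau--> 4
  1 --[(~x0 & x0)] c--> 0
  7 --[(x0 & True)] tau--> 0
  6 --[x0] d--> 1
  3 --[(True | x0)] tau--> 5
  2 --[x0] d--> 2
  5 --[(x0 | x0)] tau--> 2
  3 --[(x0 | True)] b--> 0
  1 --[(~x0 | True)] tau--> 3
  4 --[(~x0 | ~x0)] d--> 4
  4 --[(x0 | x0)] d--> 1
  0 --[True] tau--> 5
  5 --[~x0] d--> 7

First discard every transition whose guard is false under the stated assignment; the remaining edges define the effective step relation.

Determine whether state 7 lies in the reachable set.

After dropping false guards: 11 live edges.
L0 = {0}
L1 = {5}  total {0,5}
L2 = {2}  total {0,2,5}
Reach set: {0,2,5}

Answer: UNREACHABLE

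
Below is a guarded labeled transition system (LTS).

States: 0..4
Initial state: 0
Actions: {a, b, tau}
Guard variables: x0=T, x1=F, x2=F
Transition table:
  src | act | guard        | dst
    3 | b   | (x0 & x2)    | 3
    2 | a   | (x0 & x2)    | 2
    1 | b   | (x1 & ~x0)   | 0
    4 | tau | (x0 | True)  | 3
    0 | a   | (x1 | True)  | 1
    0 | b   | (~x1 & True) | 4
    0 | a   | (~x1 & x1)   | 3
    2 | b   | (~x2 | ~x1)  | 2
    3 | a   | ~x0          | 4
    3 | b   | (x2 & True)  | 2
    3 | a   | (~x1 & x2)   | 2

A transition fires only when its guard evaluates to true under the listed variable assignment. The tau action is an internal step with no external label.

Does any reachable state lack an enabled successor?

Reachable = {0,1,3,4}
  0: a→1  b→4  [2 exit(s)]
  1: ∅  [deadlock]
  3: ∅  [deadlock]
  4: tau→3  [1 exit(s)]
Path to 1: a

Answer: DEADLOCK at state 1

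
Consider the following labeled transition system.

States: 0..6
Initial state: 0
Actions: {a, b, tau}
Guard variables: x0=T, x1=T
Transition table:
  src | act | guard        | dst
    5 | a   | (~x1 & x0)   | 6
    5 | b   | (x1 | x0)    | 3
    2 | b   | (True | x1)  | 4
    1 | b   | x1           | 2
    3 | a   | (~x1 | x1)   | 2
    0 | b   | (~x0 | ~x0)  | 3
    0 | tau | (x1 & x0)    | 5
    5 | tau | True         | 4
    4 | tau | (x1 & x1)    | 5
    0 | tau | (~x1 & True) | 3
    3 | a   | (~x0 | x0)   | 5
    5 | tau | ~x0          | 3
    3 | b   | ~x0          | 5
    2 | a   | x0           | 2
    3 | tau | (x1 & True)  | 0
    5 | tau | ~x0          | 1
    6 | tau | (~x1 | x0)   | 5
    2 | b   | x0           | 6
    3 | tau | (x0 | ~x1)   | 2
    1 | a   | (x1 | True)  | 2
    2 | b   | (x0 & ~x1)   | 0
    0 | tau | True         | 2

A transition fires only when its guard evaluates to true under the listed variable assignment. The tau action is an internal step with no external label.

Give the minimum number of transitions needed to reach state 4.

BFS to 4:
  depth 0: {0}
  depth 1: {2,5}
  depth 2: {3,4,6}
first hit 4 at d=2 via tau·b

Answer: 2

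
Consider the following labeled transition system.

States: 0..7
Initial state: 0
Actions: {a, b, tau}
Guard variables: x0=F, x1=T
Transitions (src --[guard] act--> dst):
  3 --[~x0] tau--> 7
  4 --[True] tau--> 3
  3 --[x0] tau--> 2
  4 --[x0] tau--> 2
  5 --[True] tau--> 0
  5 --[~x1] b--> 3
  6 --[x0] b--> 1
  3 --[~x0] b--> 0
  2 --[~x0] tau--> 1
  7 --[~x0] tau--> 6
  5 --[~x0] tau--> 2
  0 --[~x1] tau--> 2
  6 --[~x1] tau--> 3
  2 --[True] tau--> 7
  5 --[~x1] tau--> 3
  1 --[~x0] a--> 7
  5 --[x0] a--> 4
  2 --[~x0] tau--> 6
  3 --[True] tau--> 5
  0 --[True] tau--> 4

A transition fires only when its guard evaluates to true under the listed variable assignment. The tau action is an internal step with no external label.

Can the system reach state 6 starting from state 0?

Answer: REACHABLE

Working:
After dropping false guards: 12 live edges.
L0 = {0}
L1 = {4}  cumulative {0,4}
L2 = {3}  cumulative {0,3,4}
L3 = {5,7}  cumulative {0,3,4,5,7}
L4 = {2,6}  cumulative {0,2,3,4,5,6,7}
L5 = {1}  cumulative {0,1,2,3,4,5,6,7}
Reach set: {0,1,2,3,4,5,6,7}
witness 6: tau·tau·tau·tau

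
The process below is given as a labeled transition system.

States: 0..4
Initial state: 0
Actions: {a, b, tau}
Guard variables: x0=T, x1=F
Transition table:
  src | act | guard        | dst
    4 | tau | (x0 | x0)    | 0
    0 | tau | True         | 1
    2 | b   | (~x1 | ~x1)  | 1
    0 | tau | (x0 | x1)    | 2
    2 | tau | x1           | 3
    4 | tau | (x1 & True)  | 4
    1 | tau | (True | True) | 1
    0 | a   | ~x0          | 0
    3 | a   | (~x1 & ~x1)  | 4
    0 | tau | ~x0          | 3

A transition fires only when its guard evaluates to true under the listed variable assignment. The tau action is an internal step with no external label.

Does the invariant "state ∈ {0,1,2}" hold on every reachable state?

Answer: INVARIANT HOLDS

Analysis:
Inv-set: {0,1,2}
R = {0,1,2}
  0: safe
  1: safe
  2: safe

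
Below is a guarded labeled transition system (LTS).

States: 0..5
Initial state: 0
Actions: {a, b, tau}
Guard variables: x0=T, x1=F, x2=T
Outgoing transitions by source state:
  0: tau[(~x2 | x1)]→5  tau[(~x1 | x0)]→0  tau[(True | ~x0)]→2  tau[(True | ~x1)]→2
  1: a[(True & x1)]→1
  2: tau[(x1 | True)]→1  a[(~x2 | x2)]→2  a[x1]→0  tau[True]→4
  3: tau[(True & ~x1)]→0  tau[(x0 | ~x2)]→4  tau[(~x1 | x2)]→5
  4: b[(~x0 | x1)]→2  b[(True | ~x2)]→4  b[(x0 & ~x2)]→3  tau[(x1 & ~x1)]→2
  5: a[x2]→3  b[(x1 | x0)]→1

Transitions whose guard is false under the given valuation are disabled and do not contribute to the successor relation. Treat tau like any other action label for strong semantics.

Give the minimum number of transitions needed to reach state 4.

Answer: 2

Working:
Layered search for 4:
  L0 = {0}
  L1 = {2}
  L2 = {1,4}
first hit 4 at d=2 via tau·tau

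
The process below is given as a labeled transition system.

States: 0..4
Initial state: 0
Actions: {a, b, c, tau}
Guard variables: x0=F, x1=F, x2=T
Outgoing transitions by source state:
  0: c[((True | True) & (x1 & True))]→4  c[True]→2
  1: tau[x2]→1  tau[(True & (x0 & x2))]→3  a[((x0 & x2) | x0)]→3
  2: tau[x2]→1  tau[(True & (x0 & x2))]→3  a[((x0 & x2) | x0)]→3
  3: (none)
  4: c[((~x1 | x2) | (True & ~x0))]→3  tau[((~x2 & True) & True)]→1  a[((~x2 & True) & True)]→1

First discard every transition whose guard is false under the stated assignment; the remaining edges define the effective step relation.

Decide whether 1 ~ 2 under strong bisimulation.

Answer: BISIMILAR

Analysis:
Refine partition for ~:
  π0 = {{0,1,2,3,4}}
  π1 = {{0,4},{1,2},{3}}
  π2 = {{0},{1,2},{3},{4}}
4 equivalence class(es) (converged in 3)
class of 1: {1,2}; class of 2: {1,2}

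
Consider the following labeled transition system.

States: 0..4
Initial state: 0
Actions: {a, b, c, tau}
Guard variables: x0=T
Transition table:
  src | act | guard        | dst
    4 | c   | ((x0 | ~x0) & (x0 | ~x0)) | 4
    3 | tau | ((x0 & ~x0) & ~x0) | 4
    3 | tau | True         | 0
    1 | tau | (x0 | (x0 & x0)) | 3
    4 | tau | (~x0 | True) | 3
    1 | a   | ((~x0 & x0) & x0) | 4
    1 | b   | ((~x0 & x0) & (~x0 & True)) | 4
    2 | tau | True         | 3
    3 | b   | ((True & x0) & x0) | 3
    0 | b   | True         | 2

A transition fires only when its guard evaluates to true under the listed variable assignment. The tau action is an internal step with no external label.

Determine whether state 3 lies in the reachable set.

After dropping false guards: 7 live edges.
Layer 0: {0}
Layer 1: {2}  total {0,2}
Layer 2: {3}  total {0,2,3}
R = {0,2,3}
Path to 3: b·tau

Answer: REACHABLE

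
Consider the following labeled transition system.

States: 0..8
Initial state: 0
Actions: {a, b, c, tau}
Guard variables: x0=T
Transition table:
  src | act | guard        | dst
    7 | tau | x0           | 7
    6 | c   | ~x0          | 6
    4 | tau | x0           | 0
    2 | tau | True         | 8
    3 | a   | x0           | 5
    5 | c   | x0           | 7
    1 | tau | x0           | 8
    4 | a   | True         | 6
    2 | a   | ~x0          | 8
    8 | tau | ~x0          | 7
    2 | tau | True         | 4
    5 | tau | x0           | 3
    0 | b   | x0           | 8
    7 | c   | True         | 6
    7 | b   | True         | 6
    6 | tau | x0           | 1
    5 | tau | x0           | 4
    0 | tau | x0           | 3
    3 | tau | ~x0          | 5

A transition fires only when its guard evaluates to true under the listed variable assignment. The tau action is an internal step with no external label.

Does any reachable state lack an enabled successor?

R = {0,1,3,4,5,6,7,8}
  0: b→8  tau→3  [deg 2]
  1: tau→8  [deg 1]
  3: a→5  [deg 1]
  4: a→6  tau→0  [deg 2]
  5: c→7  tau→3  tau→4  [deg 3]
  6: tau→1  [deg 1]
  7: b→6  c→6  tau→7  [deg 3]
  8: ∅  [deadlock]
trace reaching 8: b

Answer: DEADLOCK at state 8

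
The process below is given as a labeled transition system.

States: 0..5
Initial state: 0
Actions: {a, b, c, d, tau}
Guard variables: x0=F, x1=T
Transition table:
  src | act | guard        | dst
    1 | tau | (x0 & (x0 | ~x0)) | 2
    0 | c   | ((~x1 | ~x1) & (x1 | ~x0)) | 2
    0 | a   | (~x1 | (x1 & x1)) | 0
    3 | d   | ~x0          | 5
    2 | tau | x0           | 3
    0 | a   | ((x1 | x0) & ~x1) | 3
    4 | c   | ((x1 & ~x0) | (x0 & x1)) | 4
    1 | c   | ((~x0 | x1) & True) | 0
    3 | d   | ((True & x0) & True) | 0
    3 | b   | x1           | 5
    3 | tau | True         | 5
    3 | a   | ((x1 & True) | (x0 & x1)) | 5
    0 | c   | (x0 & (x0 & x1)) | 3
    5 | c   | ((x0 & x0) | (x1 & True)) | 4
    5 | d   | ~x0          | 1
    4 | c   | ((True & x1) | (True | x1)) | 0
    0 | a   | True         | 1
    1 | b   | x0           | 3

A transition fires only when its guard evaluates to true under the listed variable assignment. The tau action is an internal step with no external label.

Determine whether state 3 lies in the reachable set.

Guard filter leaves 11 enabled edge(s).
Layer 0: {0}
Layer 1: {1}  now seen {0,1}
R = {0,1}

Answer: UNREACHABLE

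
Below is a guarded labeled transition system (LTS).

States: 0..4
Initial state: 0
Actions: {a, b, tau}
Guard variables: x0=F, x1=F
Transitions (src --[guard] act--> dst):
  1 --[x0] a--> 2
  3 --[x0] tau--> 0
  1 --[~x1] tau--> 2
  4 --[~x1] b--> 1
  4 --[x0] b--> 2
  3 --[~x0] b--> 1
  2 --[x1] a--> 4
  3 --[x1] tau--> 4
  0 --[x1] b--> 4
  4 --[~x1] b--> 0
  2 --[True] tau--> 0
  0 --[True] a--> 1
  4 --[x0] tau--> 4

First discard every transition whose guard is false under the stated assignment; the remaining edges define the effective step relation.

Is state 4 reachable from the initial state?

Answer: UNREACHABLE

Trace:
6 transition(s) survive guard evaluation.
depth 0: {0}
depth 1: {1}  cumulative {0,1}
depth 2: {2}  cumulative {0,1,2}
Reach set: {0,1,2}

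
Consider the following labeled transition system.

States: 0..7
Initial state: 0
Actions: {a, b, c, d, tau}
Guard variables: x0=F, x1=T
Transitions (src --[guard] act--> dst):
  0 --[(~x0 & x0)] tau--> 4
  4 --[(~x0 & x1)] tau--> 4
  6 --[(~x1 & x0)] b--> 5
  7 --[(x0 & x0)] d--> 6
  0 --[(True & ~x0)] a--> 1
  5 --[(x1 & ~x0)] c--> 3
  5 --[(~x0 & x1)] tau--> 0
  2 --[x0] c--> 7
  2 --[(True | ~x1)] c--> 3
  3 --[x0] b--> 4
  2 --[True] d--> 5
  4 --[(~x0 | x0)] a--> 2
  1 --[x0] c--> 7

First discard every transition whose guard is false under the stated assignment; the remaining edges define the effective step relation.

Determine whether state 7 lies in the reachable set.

Answer: UNREACHABLE

Working:
7 transition(s) survive guard evaluation.
L0 = {0}
L1 = {1}  cumulative {0,1}
R = {0,1}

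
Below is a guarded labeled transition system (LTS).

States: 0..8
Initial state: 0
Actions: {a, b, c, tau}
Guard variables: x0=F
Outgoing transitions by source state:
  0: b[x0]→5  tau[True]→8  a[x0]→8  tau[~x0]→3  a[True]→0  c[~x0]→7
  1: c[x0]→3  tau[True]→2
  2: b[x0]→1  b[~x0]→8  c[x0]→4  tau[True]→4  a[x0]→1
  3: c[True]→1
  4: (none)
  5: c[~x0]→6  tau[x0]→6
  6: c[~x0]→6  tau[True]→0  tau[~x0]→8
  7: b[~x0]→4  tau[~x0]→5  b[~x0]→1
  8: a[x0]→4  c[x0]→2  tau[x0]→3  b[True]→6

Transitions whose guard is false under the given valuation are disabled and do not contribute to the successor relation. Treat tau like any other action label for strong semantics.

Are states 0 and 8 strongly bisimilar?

Bisimulation quotient by refinement:
  round 0: {{0,1,2,3,4,5,6,7,8}}
  round 1: {{0},{1},{2,7},{3,5},{4},{6},{8}}
  round 2: {{0},{1},{2},{3},{4},{5},{6},{7},{8}}
9 equivalence class(es) (converged in 3)
[0]={0}  [8]={8}

Answer: NOT BISIMILAR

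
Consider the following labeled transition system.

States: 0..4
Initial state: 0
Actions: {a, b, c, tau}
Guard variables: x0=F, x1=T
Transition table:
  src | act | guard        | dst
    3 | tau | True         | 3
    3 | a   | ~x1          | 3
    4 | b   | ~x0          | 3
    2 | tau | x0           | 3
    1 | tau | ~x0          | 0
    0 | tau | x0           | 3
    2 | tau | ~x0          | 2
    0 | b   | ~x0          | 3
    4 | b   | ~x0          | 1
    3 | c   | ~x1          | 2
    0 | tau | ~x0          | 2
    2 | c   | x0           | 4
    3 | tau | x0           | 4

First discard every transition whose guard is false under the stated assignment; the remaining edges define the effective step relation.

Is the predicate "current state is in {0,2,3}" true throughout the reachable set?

Safe = {0,2,3}
Reachable = {0,2,3}
  0: safe
  2: safe
  3: safe

Answer: INVARIANT HOLDS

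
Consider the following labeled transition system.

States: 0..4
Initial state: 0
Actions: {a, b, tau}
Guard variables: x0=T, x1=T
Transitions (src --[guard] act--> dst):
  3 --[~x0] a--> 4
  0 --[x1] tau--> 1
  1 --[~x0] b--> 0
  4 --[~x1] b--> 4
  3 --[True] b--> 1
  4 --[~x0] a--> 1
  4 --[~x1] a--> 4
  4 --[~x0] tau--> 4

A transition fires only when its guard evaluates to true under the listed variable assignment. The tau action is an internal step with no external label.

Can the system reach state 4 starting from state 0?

2 transition(s) survive guard evaluation.
Layer 0: {0}
Layer 1: {1}  total {0,1}
Reach set: {0,1}

Answer: UNREACHABLE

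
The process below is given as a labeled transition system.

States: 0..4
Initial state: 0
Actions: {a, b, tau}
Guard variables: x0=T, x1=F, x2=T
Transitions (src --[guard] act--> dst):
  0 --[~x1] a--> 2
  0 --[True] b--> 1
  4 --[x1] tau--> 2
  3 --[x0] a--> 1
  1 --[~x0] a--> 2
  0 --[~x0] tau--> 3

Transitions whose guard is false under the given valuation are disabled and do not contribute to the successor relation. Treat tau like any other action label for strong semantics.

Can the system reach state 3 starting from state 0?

Guard filter leaves 3 enabled edge(s).
L0 = {0}
L1 = {1,2}  now seen {0,1,2}
Reachable = {0,1,2}

Answer: UNREACHABLE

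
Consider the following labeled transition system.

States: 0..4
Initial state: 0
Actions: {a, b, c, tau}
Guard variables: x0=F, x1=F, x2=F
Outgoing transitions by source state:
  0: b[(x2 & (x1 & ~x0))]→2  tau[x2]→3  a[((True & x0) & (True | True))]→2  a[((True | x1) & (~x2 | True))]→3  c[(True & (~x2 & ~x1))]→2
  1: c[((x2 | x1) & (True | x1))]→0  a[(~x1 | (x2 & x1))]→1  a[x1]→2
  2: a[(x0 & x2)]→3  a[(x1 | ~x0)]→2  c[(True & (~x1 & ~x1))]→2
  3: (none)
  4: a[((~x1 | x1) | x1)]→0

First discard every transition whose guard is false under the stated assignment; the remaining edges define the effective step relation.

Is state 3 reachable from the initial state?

Answer: REACHABLE

Working:
After dropping false guards: 6 live edges.
Layer 0: {0}
Layer 1: {2,3}  cumulative {0,2,3}
Reachable = {0,2,3}
witness 3: a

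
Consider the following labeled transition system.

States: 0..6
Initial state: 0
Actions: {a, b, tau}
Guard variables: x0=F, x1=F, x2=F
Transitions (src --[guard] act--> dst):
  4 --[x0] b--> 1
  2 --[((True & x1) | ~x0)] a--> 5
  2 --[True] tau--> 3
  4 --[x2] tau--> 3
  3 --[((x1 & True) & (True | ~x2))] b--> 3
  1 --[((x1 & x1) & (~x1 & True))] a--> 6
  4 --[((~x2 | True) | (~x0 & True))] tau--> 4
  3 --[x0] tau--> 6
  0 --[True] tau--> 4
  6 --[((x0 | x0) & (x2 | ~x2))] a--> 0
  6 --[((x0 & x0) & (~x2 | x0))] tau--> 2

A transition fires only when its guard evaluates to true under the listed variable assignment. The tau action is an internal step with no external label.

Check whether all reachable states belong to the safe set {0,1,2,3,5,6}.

Answer: INVARIANT VIOLATED at state 4

Analysis:
Inv-set: {0,1,2,3,5,6}
Reach set: {0,4}
  0: ✓
  4: outside
witness against invariant: tau → 4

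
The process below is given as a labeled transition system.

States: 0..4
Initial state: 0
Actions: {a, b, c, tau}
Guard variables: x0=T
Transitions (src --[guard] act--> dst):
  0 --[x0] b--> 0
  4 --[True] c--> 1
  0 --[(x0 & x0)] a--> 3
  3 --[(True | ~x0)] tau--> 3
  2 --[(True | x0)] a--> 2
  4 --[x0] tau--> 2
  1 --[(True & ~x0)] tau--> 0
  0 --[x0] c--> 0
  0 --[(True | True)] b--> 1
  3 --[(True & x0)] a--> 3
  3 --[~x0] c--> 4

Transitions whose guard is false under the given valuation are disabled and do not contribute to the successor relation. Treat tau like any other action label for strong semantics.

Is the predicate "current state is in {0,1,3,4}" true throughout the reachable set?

Inv-set: {0,1,3,4}
R = {0,1,3}
  0: safe
  1: safe
  3: safe

Answer: INVARIANT HOLDS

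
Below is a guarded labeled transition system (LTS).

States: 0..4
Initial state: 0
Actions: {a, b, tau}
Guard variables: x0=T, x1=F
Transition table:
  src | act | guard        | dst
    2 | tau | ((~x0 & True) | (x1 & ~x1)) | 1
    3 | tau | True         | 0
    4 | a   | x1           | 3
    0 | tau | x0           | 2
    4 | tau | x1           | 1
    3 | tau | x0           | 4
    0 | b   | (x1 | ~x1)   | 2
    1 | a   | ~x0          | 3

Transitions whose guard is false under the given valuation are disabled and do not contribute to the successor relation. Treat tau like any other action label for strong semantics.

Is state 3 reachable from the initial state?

After dropping false guards: 4 live edges.
L0 = {0}
L1 = {2}  now seen {0,2}
Reach set: {0,2}

Answer: UNREACHABLE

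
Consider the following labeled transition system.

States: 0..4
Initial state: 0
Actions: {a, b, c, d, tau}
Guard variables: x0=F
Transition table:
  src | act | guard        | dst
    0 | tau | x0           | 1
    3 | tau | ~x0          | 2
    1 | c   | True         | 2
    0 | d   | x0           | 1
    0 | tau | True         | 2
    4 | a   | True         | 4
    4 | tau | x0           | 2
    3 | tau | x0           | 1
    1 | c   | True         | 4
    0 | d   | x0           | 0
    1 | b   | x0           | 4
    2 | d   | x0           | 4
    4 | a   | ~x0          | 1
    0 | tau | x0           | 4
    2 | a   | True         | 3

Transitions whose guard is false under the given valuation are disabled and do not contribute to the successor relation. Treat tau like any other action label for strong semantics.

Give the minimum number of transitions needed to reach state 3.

Answer: 2

Trace:
Breadth-first toward 3:
  L0 = {0}
  L1 = {2}
  L2 = {3}
depth(3)=2, e.g. tau·a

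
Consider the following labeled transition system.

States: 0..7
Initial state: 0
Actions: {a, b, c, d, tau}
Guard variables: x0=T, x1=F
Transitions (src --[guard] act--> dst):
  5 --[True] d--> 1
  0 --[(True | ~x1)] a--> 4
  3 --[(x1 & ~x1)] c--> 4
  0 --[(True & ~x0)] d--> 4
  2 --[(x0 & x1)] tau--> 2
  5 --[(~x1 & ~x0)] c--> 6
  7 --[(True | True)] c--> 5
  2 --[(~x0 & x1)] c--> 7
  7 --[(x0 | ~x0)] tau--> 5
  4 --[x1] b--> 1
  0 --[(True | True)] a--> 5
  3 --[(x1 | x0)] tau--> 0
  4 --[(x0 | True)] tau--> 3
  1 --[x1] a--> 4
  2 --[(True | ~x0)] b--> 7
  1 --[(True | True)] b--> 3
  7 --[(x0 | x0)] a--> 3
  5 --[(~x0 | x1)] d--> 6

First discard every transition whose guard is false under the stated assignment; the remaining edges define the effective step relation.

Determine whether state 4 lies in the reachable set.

Answer: REACHABLE

Analysis:
10 transition(s) survive guard evaluation.
depth 0: {0}
depth 1: {4,5}  cumulative {0,4,5}
depth 2: {1,3}  cumulative {0,1,3,4,5}
Reach set: {0,1,3,4,5}
Path to 4: a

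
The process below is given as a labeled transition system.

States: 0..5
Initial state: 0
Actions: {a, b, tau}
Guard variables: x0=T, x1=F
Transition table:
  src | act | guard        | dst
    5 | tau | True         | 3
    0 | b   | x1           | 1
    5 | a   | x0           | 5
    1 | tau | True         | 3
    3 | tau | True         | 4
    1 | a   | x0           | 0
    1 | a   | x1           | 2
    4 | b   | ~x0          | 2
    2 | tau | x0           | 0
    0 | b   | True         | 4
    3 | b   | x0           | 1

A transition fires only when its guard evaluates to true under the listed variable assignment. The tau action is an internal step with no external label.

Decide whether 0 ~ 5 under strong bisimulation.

Bisimulation quotient by refinement:
  round 0: {{0,1,2,3,4,5}}
  round 1: {{0},{1,5},{2},{3},{4}}
  round 2: {{0},{1},{2},{3},{4},{5}}
Fixed point at round 3; 6 class(es).
0∈{0}, 5∈{5}

Answer: NOT BISIMILAR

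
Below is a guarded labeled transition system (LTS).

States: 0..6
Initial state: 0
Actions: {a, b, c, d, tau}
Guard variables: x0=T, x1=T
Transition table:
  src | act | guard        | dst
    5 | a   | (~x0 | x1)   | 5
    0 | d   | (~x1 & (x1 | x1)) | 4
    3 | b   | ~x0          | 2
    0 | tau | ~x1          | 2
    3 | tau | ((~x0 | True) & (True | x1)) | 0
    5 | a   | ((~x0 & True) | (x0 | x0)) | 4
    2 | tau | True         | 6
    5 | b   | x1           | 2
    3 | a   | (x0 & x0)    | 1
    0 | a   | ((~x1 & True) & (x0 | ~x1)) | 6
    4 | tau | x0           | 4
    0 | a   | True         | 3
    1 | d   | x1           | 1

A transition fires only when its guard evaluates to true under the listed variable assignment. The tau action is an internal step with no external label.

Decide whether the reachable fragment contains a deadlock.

R = {0,1,3}
  0: a→3  [1 exit(s)]
  1: d→1  [1 exit(s)]
  3: a→1  tau→0  [2 exit(s)]

Answer: DEADLOCK-FREE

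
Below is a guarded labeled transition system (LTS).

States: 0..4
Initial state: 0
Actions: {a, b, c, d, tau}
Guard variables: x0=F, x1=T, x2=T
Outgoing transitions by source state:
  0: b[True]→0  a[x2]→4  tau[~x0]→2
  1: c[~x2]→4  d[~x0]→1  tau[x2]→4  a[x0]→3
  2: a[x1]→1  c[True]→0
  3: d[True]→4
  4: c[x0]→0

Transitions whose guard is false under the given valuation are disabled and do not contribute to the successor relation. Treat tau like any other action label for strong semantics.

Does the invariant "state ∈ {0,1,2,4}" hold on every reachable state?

Safe = {0,1,2,4}
Reach set: {0,1,2,4}
  0: ok
  1: ok
  2: ok
  4: ok

Answer: INVARIANT HOLDS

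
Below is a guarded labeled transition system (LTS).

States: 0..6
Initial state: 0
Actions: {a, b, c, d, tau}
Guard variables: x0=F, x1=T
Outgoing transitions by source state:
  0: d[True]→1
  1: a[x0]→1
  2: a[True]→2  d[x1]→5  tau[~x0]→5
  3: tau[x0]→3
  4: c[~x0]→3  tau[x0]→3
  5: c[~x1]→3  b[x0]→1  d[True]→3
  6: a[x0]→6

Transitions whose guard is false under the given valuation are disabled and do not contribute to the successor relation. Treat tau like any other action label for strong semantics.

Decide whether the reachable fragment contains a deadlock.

Answer: DEADLOCK at state 1

Working:
Reach set: {0,1}
  0: d→1  [deg 1]
  1: ∅  [STUCK]
witness 1: d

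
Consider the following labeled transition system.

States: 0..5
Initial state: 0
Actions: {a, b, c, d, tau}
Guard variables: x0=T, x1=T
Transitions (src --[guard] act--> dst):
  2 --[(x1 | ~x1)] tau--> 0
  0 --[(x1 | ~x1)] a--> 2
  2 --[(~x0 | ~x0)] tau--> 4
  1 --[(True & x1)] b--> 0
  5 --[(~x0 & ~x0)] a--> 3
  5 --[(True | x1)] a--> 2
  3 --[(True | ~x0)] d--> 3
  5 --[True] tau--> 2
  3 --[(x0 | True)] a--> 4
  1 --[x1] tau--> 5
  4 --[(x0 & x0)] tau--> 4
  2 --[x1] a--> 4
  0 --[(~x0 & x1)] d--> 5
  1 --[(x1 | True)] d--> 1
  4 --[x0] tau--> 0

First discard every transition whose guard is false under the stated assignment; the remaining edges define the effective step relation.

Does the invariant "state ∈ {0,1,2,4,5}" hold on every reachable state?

Answer: INVARIANT HOLDS

Trace:
Allowed set {0,1,2,4,5}
Reachable = {0,2,4}
  0: ok
  2: ok
  4: ok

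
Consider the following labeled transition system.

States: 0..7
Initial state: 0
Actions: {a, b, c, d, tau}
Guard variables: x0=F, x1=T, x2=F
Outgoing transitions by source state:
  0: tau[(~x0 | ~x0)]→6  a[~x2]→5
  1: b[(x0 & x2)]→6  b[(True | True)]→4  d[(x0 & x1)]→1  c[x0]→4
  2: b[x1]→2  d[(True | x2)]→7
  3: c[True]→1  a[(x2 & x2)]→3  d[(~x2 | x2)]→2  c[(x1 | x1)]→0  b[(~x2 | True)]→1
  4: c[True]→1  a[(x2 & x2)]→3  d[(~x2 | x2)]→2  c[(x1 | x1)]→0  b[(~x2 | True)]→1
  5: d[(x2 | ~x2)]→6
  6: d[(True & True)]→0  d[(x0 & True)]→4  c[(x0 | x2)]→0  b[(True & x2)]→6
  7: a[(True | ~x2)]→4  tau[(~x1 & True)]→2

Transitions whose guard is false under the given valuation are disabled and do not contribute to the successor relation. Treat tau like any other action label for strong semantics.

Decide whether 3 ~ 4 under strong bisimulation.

Answer: BISIMILAR

Analysis:
Refine partition for ~:
  P[0] = {{0,1,2,3,4,5,6,7}}
  P[1] = {{0},{1},{2},{3,4},{5,6},{7}}
  P[2] = {{0},{1},{2},{3,4},{5},{6},{7}}
7 equivalence class(es) (converged in 3)
3∈{3,4}, 4∈{3,4}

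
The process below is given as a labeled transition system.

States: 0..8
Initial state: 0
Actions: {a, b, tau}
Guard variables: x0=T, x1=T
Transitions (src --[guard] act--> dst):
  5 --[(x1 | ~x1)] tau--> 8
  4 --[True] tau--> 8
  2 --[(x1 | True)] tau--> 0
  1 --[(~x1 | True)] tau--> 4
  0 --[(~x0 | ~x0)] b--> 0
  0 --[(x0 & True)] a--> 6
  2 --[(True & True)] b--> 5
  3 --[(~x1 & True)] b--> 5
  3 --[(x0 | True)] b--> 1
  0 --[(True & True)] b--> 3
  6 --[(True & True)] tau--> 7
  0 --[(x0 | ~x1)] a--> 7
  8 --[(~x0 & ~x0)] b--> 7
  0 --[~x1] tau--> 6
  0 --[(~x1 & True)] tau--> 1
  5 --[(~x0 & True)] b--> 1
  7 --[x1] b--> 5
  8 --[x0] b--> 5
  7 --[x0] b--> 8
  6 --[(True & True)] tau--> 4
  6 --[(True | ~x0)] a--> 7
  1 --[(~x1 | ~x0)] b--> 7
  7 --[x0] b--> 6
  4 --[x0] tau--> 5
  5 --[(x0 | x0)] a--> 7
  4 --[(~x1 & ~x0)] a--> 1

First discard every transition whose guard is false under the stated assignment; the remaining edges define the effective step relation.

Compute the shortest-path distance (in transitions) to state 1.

BFS to 1:
  L0 = {0}
  L1 = {3,6,7}
  L2 = {1,4,5,8}
1 enters at depth 2; path b·b

Answer: 2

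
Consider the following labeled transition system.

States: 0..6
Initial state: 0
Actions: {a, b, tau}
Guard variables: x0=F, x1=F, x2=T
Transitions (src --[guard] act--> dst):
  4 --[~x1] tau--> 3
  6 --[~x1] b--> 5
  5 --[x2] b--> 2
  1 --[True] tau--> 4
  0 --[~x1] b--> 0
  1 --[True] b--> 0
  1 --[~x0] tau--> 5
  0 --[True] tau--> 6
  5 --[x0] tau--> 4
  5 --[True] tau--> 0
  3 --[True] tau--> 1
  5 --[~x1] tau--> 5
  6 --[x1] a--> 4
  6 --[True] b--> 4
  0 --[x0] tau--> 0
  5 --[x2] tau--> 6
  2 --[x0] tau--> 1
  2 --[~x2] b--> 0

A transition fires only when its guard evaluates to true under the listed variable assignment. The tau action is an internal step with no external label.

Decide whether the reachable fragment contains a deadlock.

Reachable = {0,1,2,3,4,5,6}
  0: b→0  tau→6  [deg 2]
  1: b→0  tau→4  tau→5  [deg 3]
  2: ∅  [no exit]
  3: tau→1  [deg 1]
  4: tau→3  [deg 1]
  5: b→2  tau→0  tau→5  tau→6  [deg 4]
  6: b→4  b→5  [deg 2]
trace reaching 2: tau·b·b

Answer: DEADLOCK at state 2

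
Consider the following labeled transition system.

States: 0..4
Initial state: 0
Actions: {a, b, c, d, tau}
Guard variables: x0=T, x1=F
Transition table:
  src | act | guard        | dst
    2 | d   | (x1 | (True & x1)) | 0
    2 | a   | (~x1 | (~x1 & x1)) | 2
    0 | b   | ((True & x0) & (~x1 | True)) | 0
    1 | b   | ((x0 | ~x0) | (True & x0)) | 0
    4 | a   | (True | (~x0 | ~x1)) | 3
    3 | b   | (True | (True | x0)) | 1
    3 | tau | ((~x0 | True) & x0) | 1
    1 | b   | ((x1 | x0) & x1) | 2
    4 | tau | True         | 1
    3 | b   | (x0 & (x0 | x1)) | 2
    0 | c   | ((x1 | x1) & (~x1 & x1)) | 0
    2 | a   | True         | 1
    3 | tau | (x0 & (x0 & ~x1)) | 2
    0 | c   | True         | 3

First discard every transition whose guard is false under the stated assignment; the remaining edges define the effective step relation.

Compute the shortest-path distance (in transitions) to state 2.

Answer: 2

Working:
Breadth-first toward 2:
  L0 = {0}
  L1 = {3}
  L2 = {1,2}
2 enters at depth 2; path c·b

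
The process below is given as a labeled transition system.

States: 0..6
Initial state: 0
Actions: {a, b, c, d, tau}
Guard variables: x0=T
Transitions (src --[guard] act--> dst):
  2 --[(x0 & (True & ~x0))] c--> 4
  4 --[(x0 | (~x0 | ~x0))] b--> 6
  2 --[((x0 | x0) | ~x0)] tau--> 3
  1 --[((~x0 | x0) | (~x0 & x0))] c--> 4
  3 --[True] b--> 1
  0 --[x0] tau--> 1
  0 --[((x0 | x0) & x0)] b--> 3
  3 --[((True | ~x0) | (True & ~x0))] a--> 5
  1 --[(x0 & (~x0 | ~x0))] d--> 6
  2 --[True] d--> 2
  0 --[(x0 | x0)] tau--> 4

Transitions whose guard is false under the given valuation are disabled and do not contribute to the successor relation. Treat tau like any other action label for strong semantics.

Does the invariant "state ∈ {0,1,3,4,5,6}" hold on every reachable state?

Allowed set {0,1,3,4,5,6}
R = {0,1,3,4,5,6}
  0: ok
  1: ok
  3: ok
  4: ok
  5: ok
  6: ok

Answer: INVARIANT HOLDS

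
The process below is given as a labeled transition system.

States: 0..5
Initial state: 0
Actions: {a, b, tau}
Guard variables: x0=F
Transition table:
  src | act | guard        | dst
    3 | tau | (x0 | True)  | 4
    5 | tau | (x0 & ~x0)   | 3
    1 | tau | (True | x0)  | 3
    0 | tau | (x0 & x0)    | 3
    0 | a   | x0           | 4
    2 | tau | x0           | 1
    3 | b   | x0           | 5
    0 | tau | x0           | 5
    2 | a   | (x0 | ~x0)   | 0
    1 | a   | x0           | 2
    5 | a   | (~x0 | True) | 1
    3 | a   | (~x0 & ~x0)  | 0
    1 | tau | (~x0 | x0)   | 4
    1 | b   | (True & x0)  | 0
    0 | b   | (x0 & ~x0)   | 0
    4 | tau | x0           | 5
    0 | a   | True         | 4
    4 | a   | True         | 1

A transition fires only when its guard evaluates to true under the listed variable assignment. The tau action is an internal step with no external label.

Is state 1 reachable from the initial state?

8 transition(s) survive guard evaluation.
depth 0: {0}
depth 1: {4}  cumulative {0,4}
depth 2: {1}  cumulative {0,1,4}
depth 3: {3}  cumulative {0,1,3,4}
Reach set: {0,1,3,4}
trace reaching 1: a·a

Answer: REACHABLE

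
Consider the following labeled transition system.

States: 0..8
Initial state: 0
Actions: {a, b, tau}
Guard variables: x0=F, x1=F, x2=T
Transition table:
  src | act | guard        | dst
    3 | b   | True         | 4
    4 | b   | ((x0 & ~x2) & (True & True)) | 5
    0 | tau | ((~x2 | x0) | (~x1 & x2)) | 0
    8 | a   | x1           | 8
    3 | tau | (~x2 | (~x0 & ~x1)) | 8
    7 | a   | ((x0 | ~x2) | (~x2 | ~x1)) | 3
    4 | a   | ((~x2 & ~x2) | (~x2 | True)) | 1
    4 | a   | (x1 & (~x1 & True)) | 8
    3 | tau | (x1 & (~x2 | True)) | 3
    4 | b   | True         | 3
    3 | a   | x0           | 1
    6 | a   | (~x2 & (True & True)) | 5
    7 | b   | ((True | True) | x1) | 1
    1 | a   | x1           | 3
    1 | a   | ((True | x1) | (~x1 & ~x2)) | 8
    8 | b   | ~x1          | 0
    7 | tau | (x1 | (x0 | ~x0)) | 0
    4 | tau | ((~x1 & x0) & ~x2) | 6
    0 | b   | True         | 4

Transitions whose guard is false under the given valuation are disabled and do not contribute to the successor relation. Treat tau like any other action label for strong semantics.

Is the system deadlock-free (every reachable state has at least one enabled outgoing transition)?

Answer: DEADLOCK-FREE

Trace:
Reach set: {0,1,3,4,8}
  0: b→4  tau→0  [deg 2]
  1: a→8  [deg 1]
  3: b→4  tau→8  [deg 2]
  4: a→1  b→3  [deg 2]
  8: b→0  [deg 1]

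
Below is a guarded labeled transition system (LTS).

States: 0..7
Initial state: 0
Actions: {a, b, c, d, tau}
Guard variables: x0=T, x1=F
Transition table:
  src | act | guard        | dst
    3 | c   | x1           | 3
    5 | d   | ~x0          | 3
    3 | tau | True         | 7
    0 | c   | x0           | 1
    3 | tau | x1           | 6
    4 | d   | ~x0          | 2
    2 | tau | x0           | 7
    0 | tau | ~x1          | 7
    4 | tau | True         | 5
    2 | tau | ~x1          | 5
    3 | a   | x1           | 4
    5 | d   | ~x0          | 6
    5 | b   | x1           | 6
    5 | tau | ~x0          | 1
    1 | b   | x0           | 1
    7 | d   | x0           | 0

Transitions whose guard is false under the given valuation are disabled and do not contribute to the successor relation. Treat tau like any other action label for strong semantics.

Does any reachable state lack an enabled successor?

Answer: DEADLOCK-FREE

Working:
Reachable = {0,1,7}
  0: c→1  tau→7  [2 exit(s)]
  1: b→1  [1 exit(s)]
  7: d→0  [1 exit(s)]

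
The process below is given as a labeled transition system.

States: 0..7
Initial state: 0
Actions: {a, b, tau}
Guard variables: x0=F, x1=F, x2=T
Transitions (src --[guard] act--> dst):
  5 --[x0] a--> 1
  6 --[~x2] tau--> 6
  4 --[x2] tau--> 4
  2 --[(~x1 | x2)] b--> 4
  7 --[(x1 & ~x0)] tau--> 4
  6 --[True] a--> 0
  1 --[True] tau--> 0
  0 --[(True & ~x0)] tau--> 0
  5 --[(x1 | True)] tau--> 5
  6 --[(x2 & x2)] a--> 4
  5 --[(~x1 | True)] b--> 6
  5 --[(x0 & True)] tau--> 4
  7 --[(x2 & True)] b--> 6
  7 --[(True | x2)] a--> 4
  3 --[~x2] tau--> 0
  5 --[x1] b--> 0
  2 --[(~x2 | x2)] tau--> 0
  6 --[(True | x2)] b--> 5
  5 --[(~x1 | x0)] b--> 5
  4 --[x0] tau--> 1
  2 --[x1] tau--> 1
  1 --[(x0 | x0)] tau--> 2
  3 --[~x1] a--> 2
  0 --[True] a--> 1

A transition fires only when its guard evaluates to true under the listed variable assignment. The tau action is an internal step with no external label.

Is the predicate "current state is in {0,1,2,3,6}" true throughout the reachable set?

Safe = {0,1,2,3,6}
Reach set: {0,1}
  0: safe
  1: safe

Answer: INVARIANT HOLDS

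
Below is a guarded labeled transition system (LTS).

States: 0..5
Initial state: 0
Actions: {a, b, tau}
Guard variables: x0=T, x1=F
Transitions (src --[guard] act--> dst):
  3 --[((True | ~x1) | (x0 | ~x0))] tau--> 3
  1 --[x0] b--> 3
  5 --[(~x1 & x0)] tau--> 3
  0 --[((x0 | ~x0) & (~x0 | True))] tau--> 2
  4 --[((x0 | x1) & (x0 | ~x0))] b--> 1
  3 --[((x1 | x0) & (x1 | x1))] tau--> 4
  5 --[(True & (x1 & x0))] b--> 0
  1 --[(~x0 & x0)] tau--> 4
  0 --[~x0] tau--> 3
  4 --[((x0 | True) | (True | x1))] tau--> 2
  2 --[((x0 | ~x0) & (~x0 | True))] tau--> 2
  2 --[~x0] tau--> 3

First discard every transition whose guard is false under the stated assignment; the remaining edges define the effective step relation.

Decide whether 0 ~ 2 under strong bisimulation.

Answer: BISIMILAR

Working:
Compute ~ classes (split until stable):
  P[0] = {{0,1,2,3,4,5}}
  P[1] = {{0,2,3,5},{1},{4}}
Fixed point at round 2; 3 class(es).
0∈{0,2,3,5}, 2∈{0,2,3,5}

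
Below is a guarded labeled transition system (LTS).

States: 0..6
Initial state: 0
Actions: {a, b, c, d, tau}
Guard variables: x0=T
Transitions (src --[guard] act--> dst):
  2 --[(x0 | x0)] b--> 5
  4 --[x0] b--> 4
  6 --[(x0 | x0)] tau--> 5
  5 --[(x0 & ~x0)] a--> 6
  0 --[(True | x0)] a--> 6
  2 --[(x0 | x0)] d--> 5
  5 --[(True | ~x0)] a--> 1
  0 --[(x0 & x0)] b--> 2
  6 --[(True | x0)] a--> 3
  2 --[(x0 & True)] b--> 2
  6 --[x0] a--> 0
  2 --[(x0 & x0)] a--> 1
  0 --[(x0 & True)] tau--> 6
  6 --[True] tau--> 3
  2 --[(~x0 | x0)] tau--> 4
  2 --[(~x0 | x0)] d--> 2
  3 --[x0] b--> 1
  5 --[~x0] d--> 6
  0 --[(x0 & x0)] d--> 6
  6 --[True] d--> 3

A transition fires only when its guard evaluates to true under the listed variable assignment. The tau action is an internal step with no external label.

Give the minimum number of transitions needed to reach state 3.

Answer: 2

Working:
Breadth-first toward 3:
  Layer 0: {0}
  Layer 1: {2,6}
  Layer 2: {1,3,4,5}
first hit 3 at d=2 via a·a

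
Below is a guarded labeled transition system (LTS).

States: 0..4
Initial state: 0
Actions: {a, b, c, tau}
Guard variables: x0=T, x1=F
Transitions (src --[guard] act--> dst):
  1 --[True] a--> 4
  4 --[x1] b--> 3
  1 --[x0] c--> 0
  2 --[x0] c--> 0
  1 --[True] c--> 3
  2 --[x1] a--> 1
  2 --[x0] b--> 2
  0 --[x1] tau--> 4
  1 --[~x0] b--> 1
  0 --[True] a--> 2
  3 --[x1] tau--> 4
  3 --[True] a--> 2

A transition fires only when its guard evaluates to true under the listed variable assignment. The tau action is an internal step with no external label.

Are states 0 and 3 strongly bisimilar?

Bisimulation quotient by refinement:
  round 0: {{0,1,2,3,4}}
  round 1: {{0,3},{1},{2},{4}}
Fixed point at round 2; 4 class(es).
0∈{0,3}, 3∈{0,3}

Answer: BISIMILAR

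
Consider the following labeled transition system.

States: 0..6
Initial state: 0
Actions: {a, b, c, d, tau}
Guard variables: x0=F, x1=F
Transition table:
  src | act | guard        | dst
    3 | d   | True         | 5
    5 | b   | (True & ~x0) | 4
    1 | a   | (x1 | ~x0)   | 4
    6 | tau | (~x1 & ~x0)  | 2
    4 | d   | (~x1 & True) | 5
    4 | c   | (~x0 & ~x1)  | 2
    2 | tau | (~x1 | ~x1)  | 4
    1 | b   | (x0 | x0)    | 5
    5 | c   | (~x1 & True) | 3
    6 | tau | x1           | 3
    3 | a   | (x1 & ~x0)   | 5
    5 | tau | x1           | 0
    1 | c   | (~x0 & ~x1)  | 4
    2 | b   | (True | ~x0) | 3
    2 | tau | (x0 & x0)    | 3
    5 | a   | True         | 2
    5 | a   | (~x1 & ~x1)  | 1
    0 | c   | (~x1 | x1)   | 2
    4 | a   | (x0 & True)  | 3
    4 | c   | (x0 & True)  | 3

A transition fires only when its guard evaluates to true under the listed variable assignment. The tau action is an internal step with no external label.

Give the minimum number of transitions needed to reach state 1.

Answer: 4

Analysis:
BFS to 1:
  depth 0: {0}
  depth 1: {2}
  depth 2: {3,4}
  depth 3: {5}
  depth 4: {1}
first hit 1 at d=4 via c·b·d·a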